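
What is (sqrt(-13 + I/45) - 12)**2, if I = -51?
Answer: 1948/15 - 16*I*sqrt(795)/5 ≈ 129.87 - 90.226*I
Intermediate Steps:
(sqrt(-13 + I/45) - 12)**2 = (sqrt(-13 - 51/45) - 12)**2 = (sqrt(-13 - 51*1/45) - 12)**2 = (sqrt(-13 - 17/15) - 12)**2 = (sqrt(-212/15) - 12)**2 = (2*I*sqrt(795)/15 - 12)**2 = (-12 + 2*I*sqrt(795)/15)**2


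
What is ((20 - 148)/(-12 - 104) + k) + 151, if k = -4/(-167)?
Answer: 736753/4843 ≈ 152.13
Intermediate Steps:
k = 4/167 (k = -4*(-1/167) = 4/167 ≈ 0.023952)
((20 - 148)/(-12 - 104) + k) + 151 = ((20 - 148)/(-12 - 104) + 4/167) + 151 = (-128/(-116) + 4/167) + 151 = (-128*(-1/116) + 4/167) + 151 = (32/29 + 4/167) + 151 = 5460/4843 + 151 = 736753/4843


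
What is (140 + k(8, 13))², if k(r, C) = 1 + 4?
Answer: 21025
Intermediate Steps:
k(r, C) = 5
(140 + k(8, 13))² = (140 + 5)² = 145² = 21025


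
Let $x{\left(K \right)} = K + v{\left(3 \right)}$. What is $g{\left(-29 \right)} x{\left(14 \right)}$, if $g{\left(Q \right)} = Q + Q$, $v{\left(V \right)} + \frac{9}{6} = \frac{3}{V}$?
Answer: $-783$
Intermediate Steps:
$v{\left(V \right)} = - \frac{3}{2} + \frac{3}{V}$
$x{\left(K \right)} = - \frac{1}{2} + K$ ($x{\left(K \right)} = K - \left(\frac{3}{2} - \frac{3}{3}\right) = K + \left(- \frac{3}{2} + 3 \cdot \frac{1}{3}\right) = K + \left(- \frac{3}{2} + 1\right) = K - \frac{1}{2} = - \frac{1}{2} + K$)
$g{\left(Q \right)} = 2 Q$
$g{\left(-29 \right)} x{\left(14 \right)} = 2 \left(-29\right) \left(- \frac{1}{2} + 14\right) = \left(-58\right) \frac{27}{2} = -783$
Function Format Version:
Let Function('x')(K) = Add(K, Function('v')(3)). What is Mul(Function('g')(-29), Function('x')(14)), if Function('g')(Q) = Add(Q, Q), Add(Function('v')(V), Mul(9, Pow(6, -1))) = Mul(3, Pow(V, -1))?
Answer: -783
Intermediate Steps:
Function('v')(V) = Add(Rational(-3, 2), Mul(3, Pow(V, -1)))
Function('x')(K) = Add(Rational(-1, 2), K) (Function('x')(K) = Add(K, Add(Rational(-3, 2), Mul(3, Pow(3, -1)))) = Add(K, Add(Rational(-3, 2), Mul(3, Rational(1, 3)))) = Add(K, Add(Rational(-3, 2), 1)) = Add(K, Rational(-1, 2)) = Add(Rational(-1, 2), K))
Function('g')(Q) = Mul(2, Q)
Mul(Function('g')(-29), Function('x')(14)) = Mul(Mul(2, -29), Add(Rational(-1, 2), 14)) = Mul(-58, Rational(27, 2)) = -783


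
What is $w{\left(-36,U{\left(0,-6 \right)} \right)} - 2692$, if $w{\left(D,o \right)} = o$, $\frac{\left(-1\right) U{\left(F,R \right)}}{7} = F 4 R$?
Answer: $-2692$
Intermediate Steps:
$U{\left(F,R \right)} = - 28 F R$ ($U{\left(F,R \right)} = - 7 F 4 R = - 7 \cdot 4 F R = - 28 F R$)
$w{\left(-36,U{\left(0,-6 \right)} \right)} - 2692 = \left(-28\right) 0 \left(-6\right) - 2692 = 0 - 2692 = -2692$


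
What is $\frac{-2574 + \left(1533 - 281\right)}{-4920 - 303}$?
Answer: $\frac{1322}{5223} \approx 0.25311$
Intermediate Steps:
$\frac{-2574 + \left(1533 - 281\right)}{-4920 - 303} = \frac{-2574 + 1252}{-5223} = \left(-1322\right) \left(- \frac{1}{5223}\right) = \frac{1322}{5223}$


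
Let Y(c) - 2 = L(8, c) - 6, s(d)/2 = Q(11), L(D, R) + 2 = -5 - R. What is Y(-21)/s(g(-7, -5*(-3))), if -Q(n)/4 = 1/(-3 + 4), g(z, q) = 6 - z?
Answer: -5/4 ≈ -1.2500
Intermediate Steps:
L(D, R) = -7 - R (L(D, R) = -2 + (-5 - R) = -7 - R)
Q(n) = -4 (Q(n) = -4/(-3 + 4) = -4/1 = -4*1 = -4)
s(d) = -8 (s(d) = 2*(-4) = -8)
Y(c) = -11 - c (Y(c) = 2 + ((-7 - c) - 6) = 2 + (-13 - c) = -11 - c)
Y(-21)/s(g(-7, -5*(-3))) = (-11 - 1*(-21))/(-8) = (-11 + 21)*(-⅛) = 10*(-⅛) = -5/4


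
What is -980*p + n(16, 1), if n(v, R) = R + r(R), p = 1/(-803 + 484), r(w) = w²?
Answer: 1618/319 ≈ 5.0721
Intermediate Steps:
p = -1/319 (p = 1/(-319) = -1/319 ≈ -0.0031348)
n(v, R) = R + R²
-980*p + n(16, 1) = -980*(-1/319) + 1*(1 + 1) = 980/319 + 1*2 = 980/319 + 2 = 1618/319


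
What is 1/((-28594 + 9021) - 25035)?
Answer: -1/44608 ≈ -2.2418e-5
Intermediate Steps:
1/((-28594 + 9021) - 25035) = 1/(-19573 - 25035) = 1/(-44608) = -1/44608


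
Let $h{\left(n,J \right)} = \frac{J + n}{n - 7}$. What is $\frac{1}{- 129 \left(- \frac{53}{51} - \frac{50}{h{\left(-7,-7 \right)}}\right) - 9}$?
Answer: $\frac{17}{111776} \approx 0.00015209$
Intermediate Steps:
$h{\left(n,J \right)} = \frac{J + n}{-7 + n}$
$\frac{1}{- 129 \left(- \frac{53}{51} - \frac{50}{h{\left(-7,-7 \right)}}\right) - 9} = \frac{1}{- 129 \left(- \frac{53}{51} - \frac{50}{\frac{1}{-7 - 7} \left(-7 - 7\right)}\right) - 9} = \frac{1}{- 129 \left(\left(-53\right) \frac{1}{51} - \frac{50}{\frac{1}{-14} \left(-14\right)}\right) - 9} = \frac{1}{- 129 \left(- \frac{53}{51} - \frac{50}{\left(- \frac{1}{14}\right) \left(-14\right)}\right) - 9} = \frac{1}{- 129 \left(- \frac{53}{51} - \frac{50}{1}\right) - 9} = \frac{1}{- 129 \left(- \frac{53}{51} - 50\right) - 9} = \frac{1}{\left(-129\right) \left(- \frac{2603}{51}\right) - 9} = \frac{1}{\frac{111929}{17} - 9} = \frac{1}{\frac{111776}{17}} = \frac{17}{111776}$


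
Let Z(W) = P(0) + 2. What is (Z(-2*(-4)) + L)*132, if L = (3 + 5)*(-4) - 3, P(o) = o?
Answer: -4356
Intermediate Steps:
Z(W) = 2 (Z(W) = 0 + 2 = 2)
L = -35 (L = 8*(-4) - 3 = -32 - 3 = -35)
(Z(-2*(-4)) + L)*132 = (2 - 35)*132 = -33*132 = -4356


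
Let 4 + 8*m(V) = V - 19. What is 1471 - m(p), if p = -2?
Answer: 11793/8 ≈ 1474.1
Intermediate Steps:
m(V) = -23/8 + V/8 (m(V) = -1/2 + (V - 19)/8 = -1/2 + (-19 + V)/8 = -1/2 + (-19/8 + V/8) = -23/8 + V/8)
1471 - m(p) = 1471 - (-23/8 + (1/8)*(-2)) = 1471 - (-23/8 - 1/4) = 1471 - 1*(-25/8) = 1471 + 25/8 = 11793/8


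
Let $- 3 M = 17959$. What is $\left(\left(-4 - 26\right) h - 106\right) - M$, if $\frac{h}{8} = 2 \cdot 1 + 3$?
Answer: $\frac{14041}{3} \approx 4680.3$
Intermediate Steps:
$M = - \frac{17959}{3}$ ($M = \left(- \frac{1}{3}\right) 17959 = - \frac{17959}{3} \approx -5986.3$)
$h = 40$ ($h = 8 \left(2 \cdot 1 + 3\right) = 8 \left(2 + 3\right) = 8 \cdot 5 = 40$)
$\left(\left(-4 - 26\right) h - 106\right) - M = \left(\left(-4 - 26\right) 40 - 106\right) - - \frac{17959}{3} = \left(\left(-30\right) 40 - 106\right) + \frac{17959}{3} = \left(-1200 - 106\right) + \frac{17959}{3} = -1306 + \frac{17959}{3} = \frac{14041}{3}$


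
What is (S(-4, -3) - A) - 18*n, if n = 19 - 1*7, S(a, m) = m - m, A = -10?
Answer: -206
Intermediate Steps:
S(a, m) = 0
n = 12 (n = 19 - 7 = 12)
(S(-4, -3) - A) - 18*n = (0 - 1*(-10)) - 18*12 = (0 + 10) - 216 = 10 - 216 = -206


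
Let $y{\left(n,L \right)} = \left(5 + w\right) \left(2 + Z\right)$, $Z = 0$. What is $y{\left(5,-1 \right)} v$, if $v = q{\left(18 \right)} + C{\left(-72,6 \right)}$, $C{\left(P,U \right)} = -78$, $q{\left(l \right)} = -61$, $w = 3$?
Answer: $-2224$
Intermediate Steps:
$v = -139$ ($v = -61 - 78 = -139$)
$y{\left(n,L \right)} = 16$ ($y{\left(n,L \right)} = \left(5 + 3\right) \left(2 + 0\right) = 8 \cdot 2 = 16$)
$y{\left(5,-1 \right)} v = 16 \left(-139\right) = -2224$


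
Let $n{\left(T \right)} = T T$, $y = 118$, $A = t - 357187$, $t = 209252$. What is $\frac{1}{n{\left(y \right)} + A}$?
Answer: $- \frac{1}{134011} \approx -7.4621 \cdot 10^{-6}$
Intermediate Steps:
$A = -147935$ ($A = 209252 - 357187 = -147935$)
$n{\left(T \right)} = T^{2}$
$\frac{1}{n{\left(y \right)} + A} = \frac{1}{118^{2} - 147935} = \frac{1}{13924 - 147935} = \frac{1}{-134011} = - \frac{1}{134011}$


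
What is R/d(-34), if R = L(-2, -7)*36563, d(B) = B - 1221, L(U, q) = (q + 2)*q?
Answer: -255941/251 ≈ -1019.7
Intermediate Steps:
L(U, q) = q*(2 + q) (L(U, q) = (2 + q)*q = q*(2 + q))
d(B) = -1221 + B
R = 1279705 (R = -7*(2 - 7)*36563 = -7*(-5)*36563 = 35*36563 = 1279705)
R/d(-34) = 1279705/(-1221 - 34) = 1279705/(-1255) = 1279705*(-1/1255) = -255941/251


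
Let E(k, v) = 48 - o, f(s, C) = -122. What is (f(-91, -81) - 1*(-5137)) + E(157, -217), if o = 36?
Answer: 5027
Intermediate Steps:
E(k, v) = 12 (E(k, v) = 48 - 1*36 = 48 - 36 = 12)
(f(-91, -81) - 1*(-5137)) + E(157, -217) = (-122 - 1*(-5137)) + 12 = (-122 + 5137) + 12 = 5015 + 12 = 5027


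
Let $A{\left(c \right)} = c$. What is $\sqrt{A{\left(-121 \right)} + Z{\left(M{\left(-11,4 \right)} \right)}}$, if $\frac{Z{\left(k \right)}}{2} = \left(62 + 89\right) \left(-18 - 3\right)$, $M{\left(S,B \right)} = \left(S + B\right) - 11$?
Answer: $i \sqrt{6463} \approx 80.393 i$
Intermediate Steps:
$M{\left(S,B \right)} = -11 + B + S$ ($M{\left(S,B \right)} = \left(B + S\right) - 11 = -11 + B + S$)
$Z{\left(k \right)} = -6342$ ($Z{\left(k \right)} = 2 \left(62 + 89\right) \left(-18 - 3\right) = 2 \cdot 151 \left(-21\right) = 2 \left(-3171\right) = -6342$)
$\sqrt{A{\left(-121 \right)} + Z{\left(M{\left(-11,4 \right)} \right)}} = \sqrt{-121 - 6342} = \sqrt{-6463} = i \sqrt{6463}$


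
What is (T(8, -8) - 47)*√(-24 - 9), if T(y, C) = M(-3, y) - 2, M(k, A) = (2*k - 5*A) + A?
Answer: -87*I*√33 ≈ -499.78*I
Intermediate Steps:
M(k, A) = -4*A + 2*k (M(k, A) = (-5*A + 2*k) + A = -4*A + 2*k)
T(y, C) = -8 - 4*y (T(y, C) = (-4*y + 2*(-3)) - 2 = (-4*y - 6) - 2 = (-6 - 4*y) - 2 = -8 - 4*y)
(T(8, -8) - 47)*√(-24 - 9) = ((-8 - 4*8) - 47)*√(-24 - 9) = ((-8 - 32) - 47)*√(-33) = (-40 - 47)*(I*√33) = -87*I*√33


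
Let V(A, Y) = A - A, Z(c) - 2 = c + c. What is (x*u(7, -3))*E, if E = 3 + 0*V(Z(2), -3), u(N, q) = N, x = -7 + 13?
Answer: 126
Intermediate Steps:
Z(c) = 2 + 2*c (Z(c) = 2 + (c + c) = 2 + 2*c)
x = 6
V(A, Y) = 0
E = 3 (E = 3 + 0*0 = 3 + 0 = 3)
(x*u(7, -3))*E = (6*7)*3 = 42*3 = 126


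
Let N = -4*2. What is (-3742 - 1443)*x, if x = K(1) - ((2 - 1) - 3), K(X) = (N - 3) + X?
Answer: 41480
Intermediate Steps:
N = -8
K(X) = -11 + X (K(X) = (-8 - 3) + X = -11 + X)
x = -8 (x = (-11 + 1) - ((2 - 1) - 3) = -10 - (1 - 3) = -10 - 1*(-2) = -10 + 2 = -8)
(-3742 - 1443)*x = (-3742 - 1443)*(-8) = -5185*(-8) = 41480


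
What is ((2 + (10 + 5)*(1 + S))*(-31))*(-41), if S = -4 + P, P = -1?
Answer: -73718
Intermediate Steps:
S = -5 (S = -4 - 1 = -5)
((2 + (10 + 5)*(1 + S))*(-31))*(-41) = ((2 + (10 + 5)*(1 - 5))*(-31))*(-41) = ((2 + 15*(-4))*(-31))*(-41) = ((2 - 60)*(-31))*(-41) = -58*(-31)*(-41) = 1798*(-41) = -73718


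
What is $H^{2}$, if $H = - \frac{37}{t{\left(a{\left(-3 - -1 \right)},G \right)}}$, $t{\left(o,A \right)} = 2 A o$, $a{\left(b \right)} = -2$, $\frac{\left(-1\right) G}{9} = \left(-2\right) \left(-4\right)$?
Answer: $\frac{1369}{82944} \approx 0.016505$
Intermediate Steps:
$G = -72$ ($G = - 9 \left(\left(-2\right) \left(-4\right)\right) = \left(-9\right) 8 = -72$)
$t{\left(o,A \right)} = 2 A o$
$H = - \frac{37}{288}$ ($H = - \frac{37}{2 \left(-72\right) \left(-2\right)} = - \frac{37}{288} \approx -0.12847$)
$H^{2} = \left(- \frac{37}{288}\right)^{2} = \frac{1369}{82944}$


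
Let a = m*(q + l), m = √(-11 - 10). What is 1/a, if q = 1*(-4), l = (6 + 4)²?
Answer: -I*√21/2016 ≈ -0.0022731*I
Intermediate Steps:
l = 100 (l = 10² = 100)
q = -4
m = I*√21 (m = √(-21) = I*√21 ≈ 4.5826*I)
a = 96*I*√21 (a = (I*√21)*(-4 + 100) = (I*√21)*96 = 96*I*√21 ≈ 439.93*I)
1/a = 1/(96*I*√21) = -I*√21/2016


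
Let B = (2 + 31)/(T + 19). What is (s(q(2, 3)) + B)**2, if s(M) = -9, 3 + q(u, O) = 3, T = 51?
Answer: 356409/4900 ≈ 72.737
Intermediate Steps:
q(u, O) = 0 (q(u, O) = -3 + 3 = 0)
B = 33/70 (B = (2 + 31)/(51 + 19) = 33/70 ≈ 0.47143)
(s(q(2, 3)) + B)**2 = (-9 + 33/70)**2 = (-597/70)**2 = 356409/4900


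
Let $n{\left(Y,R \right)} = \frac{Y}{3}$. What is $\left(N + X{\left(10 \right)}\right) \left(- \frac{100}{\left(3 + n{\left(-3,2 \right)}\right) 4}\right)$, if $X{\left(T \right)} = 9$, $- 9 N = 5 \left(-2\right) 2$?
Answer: $- \frac{2525}{18} \approx -140.28$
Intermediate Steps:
$n{\left(Y,R \right)} = \frac{Y}{3}$ ($n{\left(Y,R \right)} = Y \frac{1}{3} = \frac{Y}{3}$)
$N = \frac{20}{9}$ ($N = - \frac{5 \left(-2\right) 2}{9} = - \frac{\left(-10\right) 2}{9} = \left(- \frac{1}{9}\right) \left(-20\right) = \frac{20}{9} \approx 2.2222$)
$\left(N + X{\left(10 \right)}\right) \left(- \frac{100}{\left(3 + n{\left(-3,2 \right)}\right) 4}\right) = \left(\frac{20}{9} + 9\right) \left(- \frac{100}{\left(3 + \frac{1}{3} \left(-3\right)\right) 4}\right) = \frac{101 \left(- \frac{100}{\left(3 - 1\right) 4}\right)}{9} = \frac{101 \left(- \frac{100}{2 \cdot 4}\right)}{9} = \frac{101 \left(- \frac{100}{8}\right)}{9} = \frac{101 \left(\left(-100\right) \frac{1}{8}\right)}{9} = \frac{101}{9} \left(- \frac{25}{2}\right) = - \frac{2525}{18}$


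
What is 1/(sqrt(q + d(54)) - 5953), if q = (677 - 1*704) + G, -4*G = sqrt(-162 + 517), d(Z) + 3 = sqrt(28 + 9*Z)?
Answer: -2/(11906 - I*sqrt(120 + sqrt(355) - 4*sqrt(514))) ≈ -0.00016798 - 9.7908e-8*I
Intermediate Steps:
d(Z) = -3 + sqrt(28 + 9*Z)
G = -sqrt(355)/4 (G = -sqrt(-162 + 517)/4 = -sqrt(355)/4 ≈ -4.7104)
q = -27 - sqrt(355)/4 (q = (677 - 1*704) - sqrt(355)/4 = (677 - 704) - sqrt(355)/4 = -27 - sqrt(355)/4 ≈ -31.710)
1/(sqrt(q + d(54)) - 5953) = 1/(sqrt((-27 - sqrt(355)/4) + (-3 + sqrt(28 + 9*54))) - 5953) = 1/(sqrt((-27 - sqrt(355)/4) + (-3 + sqrt(28 + 486))) - 5953) = 1/(sqrt((-27 - sqrt(355)/4) + (-3 + sqrt(514))) - 5953) = 1/(sqrt(-30 + sqrt(514) - sqrt(355)/4) - 5953) = 1/(-5953 + sqrt(-30 + sqrt(514) - sqrt(355)/4))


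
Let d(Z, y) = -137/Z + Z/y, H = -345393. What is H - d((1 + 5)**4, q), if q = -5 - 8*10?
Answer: -38046801619/110160 ≈ -3.4538e+5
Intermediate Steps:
q = -85 (q = -5 - 80 = -85)
H - d((1 + 5)**4, q) = -345393 - (-137/(1 + 5)**4 + (1 + 5)**4/(-85)) = -345393 - (-137/(6**4) + 6**4*(-1/85)) = -345393 - (-137/1296 + 1296*(-1/85)) = -345393 - (-137*1/1296 - 1296/85) = -345393 - (-137/1296 - 1296/85) = -345393 - 1*(-1691261/110160) = -345393 + 1691261/110160 = -38046801619/110160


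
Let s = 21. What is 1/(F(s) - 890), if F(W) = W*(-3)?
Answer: -1/953 ≈ -0.0010493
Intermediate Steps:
F(W) = -3*W
1/(F(s) - 890) = 1/(-3*21 - 890) = 1/(-63 - 890) = 1/(-953) = -1/953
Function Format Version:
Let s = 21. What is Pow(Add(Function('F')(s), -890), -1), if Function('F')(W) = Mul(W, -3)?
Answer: Rational(-1, 953) ≈ -0.0010493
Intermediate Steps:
Function('F')(W) = Mul(-3, W)
Pow(Add(Function('F')(s), -890), -1) = Pow(Add(Mul(-3, 21), -890), -1) = Pow(Add(-63, -890), -1) = Pow(-953, -1) = Rational(-1, 953)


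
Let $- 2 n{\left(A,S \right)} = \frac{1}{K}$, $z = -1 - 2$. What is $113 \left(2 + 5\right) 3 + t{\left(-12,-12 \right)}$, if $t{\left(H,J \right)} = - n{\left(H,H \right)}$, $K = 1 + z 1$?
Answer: $\frac{9491}{4} \approx 2372.8$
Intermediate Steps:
$z = -3$
$K = -2$ ($K = 1 - 3 = -2$)
$n{\left(A,S \right)} = \frac{1}{4}$ ($n{\left(A,S \right)} = - \frac{1}{2 \left(-2\right)} = \left(- \frac{1}{2}\right) \left(- \frac{1}{2}\right) = \frac{1}{4}$)
$t{\left(H,J \right)} = - \frac{1}{4}$ ($t{\left(H,J \right)} = \left(-1\right) \frac{1}{4} = - \frac{1}{4}$)
$113 \left(2 + 5\right) 3 + t{\left(-12,-12 \right)} = 113 \left(2 + 5\right) 3 - \frac{1}{4} = 113 \cdot 7 \cdot 3 - \frac{1}{4} = 113 \cdot 21 - \frac{1}{4} = 2373 - \frac{1}{4} = \frac{9491}{4}$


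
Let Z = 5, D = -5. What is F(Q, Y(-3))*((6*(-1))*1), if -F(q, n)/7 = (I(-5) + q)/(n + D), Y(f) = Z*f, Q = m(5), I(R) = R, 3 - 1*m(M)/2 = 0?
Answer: -21/10 ≈ -2.1000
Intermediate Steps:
m(M) = 6 (m(M) = 6 - 2*0 = 6 + 0 = 6)
Q = 6
Y(f) = 5*f
F(q, n) = -7*(-5 + q)/(-5 + n) (F(q, n) = -7*(-5 + q)/(n - 5) = -7*(-5 + q)/(-5 + n))
F(Q, Y(-3))*((6*(-1))*1) = (7*(5 - 1*6)/(-5 + 5*(-3)))*((6*(-1))*1) = (7*(5 - 6)/(-5 - 15))*(-6*1) = (7*(-1)/(-20))*(-6) = (7*(-1/20)*(-1))*(-6) = (7/20)*(-6) = -21/10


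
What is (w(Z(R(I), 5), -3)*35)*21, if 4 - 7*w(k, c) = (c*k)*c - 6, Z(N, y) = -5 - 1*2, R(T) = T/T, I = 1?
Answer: 7665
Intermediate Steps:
R(T) = 1
Z(N, y) = -7 (Z(N, y) = -5 - 2 = -7)
w(k, c) = 10/7 - k*c**2/7 (w(k, c) = 4/7 - ((c*k)*c - 6)/7 = 4/7 - (k*c**2 - 6)/7 = 4/7 - (-6 + k*c**2)/7 = 4/7 + (6/7 - k*c**2/7) = 10/7 - k*c**2/7)
(w(Z(R(I), 5), -3)*35)*21 = ((10/7 - 1/7*(-7)*(-3)**2)*35)*21 = ((10/7 - 1/7*(-7)*9)*35)*21 = ((10/7 + 9)*35)*21 = ((73/7)*35)*21 = 365*21 = 7665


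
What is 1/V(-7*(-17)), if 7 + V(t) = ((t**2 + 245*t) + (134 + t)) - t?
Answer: 1/43443 ≈ 2.3019e-5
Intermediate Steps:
V(t) = 127 + t**2 + 245*t (V(t) = -7 + (((t**2 + 245*t) + (134 + t)) - t) = -7 + ((134 + t**2 + 246*t) - t) = -7 + (134 + t**2 + 245*t) = 127 + t**2 + 245*t)
1/V(-7*(-17)) = 1/(127 + (-7*(-17))**2 + 245*(-7*(-17))) = 1/(127 + 119**2 + 245*119) = 1/(127 + 14161 + 29155) = 1/43443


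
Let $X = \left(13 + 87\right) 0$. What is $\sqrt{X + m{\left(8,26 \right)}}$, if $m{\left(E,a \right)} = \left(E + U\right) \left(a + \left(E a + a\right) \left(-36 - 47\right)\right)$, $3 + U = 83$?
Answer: $4 i \sqrt{106678} \approx 1306.5 i$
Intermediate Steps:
$U = 80$ ($U = -3 + 83 = 80$)
$m{\left(E,a \right)} = \left(80 + E\right) \left(- 82 a - 83 E a\right)$ ($m{\left(E,a \right)} = \left(E + 80\right) \left(a + \left(E a + a\right) \left(-36 - 47\right)\right) = \left(80 + E\right) \left(a + \left(a + E a\right) \left(-83\right)\right) = \left(80 + E\right) \left(a - \left(83 a + 83 E a\right)\right) = \left(80 + E\right) \left(- 82 a - 83 E a\right)$)
$X = 0$ ($X = 100 \cdot 0 = 0$)
$\sqrt{X + m{\left(8,26 \right)}} = \sqrt{0 - 26 \left(6560 + 83 \cdot 8^{2} + 6722 \cdot 8\right)} = \sqrt{0 - 26 \left(6560 + 83 \cdot 64 + 53776\right)} = \sqrt{0 - 26 \left(6560 + 5312 + 53776\right)} = \sqrt{0 - 26 \cdot 65648} = \sqrt{0 - 1706848} = \sqrt{-1706848} = 4 i \sqrt{106678}$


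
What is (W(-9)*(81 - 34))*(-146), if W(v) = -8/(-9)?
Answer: -54896/9 ≈ -6099.6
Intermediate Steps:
W(v) = 8/9 (W(v) = -8*(-⅑) = 8/9)
(W(-9)*(81 - 34))*(-146) = (8*(81 - 34)/9)*(-146) = ((8/9)*47)*(-146) = (376/9)*(-146) = -54896/9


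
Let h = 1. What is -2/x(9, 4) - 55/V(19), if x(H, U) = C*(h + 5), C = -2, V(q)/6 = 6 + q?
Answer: -1/5 ≈ -0.20000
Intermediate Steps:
V(q) = 36 + 6*q (V(q) = 6*(6 + q) = 36 + 6*q)
x(H, U) = -12 (x(H, U) = -2*(1 + 5) = -2*6 = -12)
-2/x(9, 4) - 55/V(19) = -2/(-12) - 55/(36 + 6*19) = -2*(-1/12) - 55/(36 + 114) = 1/6 - 55/150 = 1/6 - 55*1/150 = 1/6 - 11/30 = -1/5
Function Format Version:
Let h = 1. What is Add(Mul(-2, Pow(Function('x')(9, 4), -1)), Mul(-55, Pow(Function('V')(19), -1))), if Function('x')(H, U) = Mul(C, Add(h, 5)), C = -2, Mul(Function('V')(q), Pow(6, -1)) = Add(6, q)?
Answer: Rational(-1, 5) ≈ -0.20000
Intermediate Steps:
Function('V')(q) = Add(36, Mul(6, q)) (Function('V')(q) = Mul(6, Add(6, q)) = Add(36, Mul(6, q)))
Function('x')(H, U) = -12 (Function('x')(H, U) = Mul(-2, Add(1, 5)) = Mul(-2, 6) = -12)
Add(Mul(-2, Pow(Function('x')(9, 4), -1)), Mul(-55, Pow(Function('V')(19), -1))) = Add(Mul(-2, Pow(-12, -1)), Mul(-55, Pow(Add(36, Mul(6, 19)), -1))) = Add(Mul(-2, Rational(-1, 12)), Mul(-55, Pow(Add(36, 114), -1))) = Add(Rational(1, 6), Mul(-55, Pow(150, -1))) = Add(Rational(1, 6), Mul(-55, Rational(1, 150))) = Add(Rational(1, 6), Rational(-11, 30)) = Rational(-1, 5)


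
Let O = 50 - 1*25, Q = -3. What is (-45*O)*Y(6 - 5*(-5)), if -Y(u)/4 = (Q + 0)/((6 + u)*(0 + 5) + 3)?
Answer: -3375/47 ≈ -71.808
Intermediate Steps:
O = 25 (O = 50 - 25 = 25)
Y(u) = 12/(33 + 5*u) (Y(u) = -4*(-3 + 0)/((6 + u)*(0 + 5) + 3) = -(-12)/((6 + u)*5 + 3) = -(-12)/((30 + 5*u) + 3) = -(-12)/(33 + 5*u) = 12/(33 + 5*u))
(-45*O)*Y(6 - 5*(-5)) = (-45*25)*(12/(33 + 5*(6 - 5*(-5)))) = -13500/(33 + 5*(6 + 25)) = -13500/(33 + 5*31) = -13500/(33 + 155) = -13500/188 = -1125*3/47 = -3375/47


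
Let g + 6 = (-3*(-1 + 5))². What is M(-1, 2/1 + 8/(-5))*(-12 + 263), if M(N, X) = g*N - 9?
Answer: -36897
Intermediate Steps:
g = 138 (g = -6 + (-3*(-1 + 5))² = -6 + (-3*4)² = -6 + (-12)² = -6 + 144 = 138)
M(N, X) = -9 + 138*N (M(N, X) = 138*N - 9 = -9 + 138*N)
M(-1, 2/1 + 8/(-5))*(-12 + 263) = (-9 + 138*(-1))*(-12 + 263) = (-9 - 138)*251 = -147*251 = -36897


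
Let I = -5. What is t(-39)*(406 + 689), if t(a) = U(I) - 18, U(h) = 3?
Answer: -16425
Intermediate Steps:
t(a) = -15 (t(a) = 3 - 18 = -15)
t(-39)*(406 + 689) = -15*(406 + 689) = -15*1095 = -16425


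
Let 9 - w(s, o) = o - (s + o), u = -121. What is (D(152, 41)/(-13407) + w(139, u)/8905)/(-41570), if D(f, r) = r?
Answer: -39491/121049137950 ≈ -3.2624e-7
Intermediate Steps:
w(s, o) = 9 + s (w(s, o) = 9 - (o - (s + o)) = 9 - (o - (o + s)) = 9 - (o + (-o - s)) = 9 - (-1)*s = 9 + s)
(D(152, 41)/(-13407) + w(139, u)/8905)/(-41570) = (41/(-13407) + (9 + 139)/8905)/(-41570) = (41*(-1/13407) + 148*(1/8905))*(-1/41570) = (-1/327 + 148/8905)*(-1/41570) = (39491/2911935)*(-1/41570) = -39491/121049137950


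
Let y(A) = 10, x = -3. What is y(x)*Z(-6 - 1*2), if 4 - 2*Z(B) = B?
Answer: 60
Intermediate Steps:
Z(B) = 2 - B/2
y(x)*Z(-6 - 1*2) = 10*(2 - (-6 - 1*2)/2) = 10*(2 - (-6 - 2)/2) = 10*(2 - 1/2*(-8)) = 10*(2 + 4) = 10*6 = 60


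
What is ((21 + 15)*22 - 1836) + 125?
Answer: -919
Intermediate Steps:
((21 + 15)*22 - 1836) + 125 = (36*22 - 1836) + 125 = (792 - 1836) + 125 = -1044 + 125 = -919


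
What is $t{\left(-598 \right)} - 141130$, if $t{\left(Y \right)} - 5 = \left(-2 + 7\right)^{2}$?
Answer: $-141100$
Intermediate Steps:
$t{\left(Y \right)} = 30$ ($t{\left(Y \right)} = 5 + \left(-2 + 7\right)^{2} = 5 + 5^{2} = 5 + 25 = 30$)
$t{\left(-598 \right)} - 141130 = 30 - 141130 = -141100$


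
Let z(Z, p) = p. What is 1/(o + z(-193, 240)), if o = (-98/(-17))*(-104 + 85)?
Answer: 17/2218 ≈ 0.0076646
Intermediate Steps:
o = -1862/17 (o = -98*(-1/17)*(-19) = (98/17)*(-19) = -1862/17 ≈ -109.53)
1/(o + z(-193, 240)) = 1/(-1862/17 + 240) = 1/(2218/17) = 17/2218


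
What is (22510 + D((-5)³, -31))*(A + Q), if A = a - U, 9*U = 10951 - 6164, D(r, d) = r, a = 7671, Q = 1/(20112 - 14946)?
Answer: 825573327865/5166 ≈ 1.5981e+8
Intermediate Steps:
Q = 1/5166 ≈ 0.00019357
U = 4787/9 (U = (10951 - 6164)/9 = (⅑)*4787 = 4787/9 ≈ 531.89)
A = 64252/9 (A = 7671 - 1*4787/9 = 7671 - 4787/9 = 64252/9 ≈ 7139.1)
(22510 + D((-5)³, -31))*(A + Q) = (22510 + (-5)³)*(64252/9 + 1/5166) = (22510 - 125)*(36880649/5166) = 22385*(36880649/5166) = 825573327865/5166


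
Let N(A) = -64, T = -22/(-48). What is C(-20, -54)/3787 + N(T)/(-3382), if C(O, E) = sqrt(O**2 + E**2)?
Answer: 32/1691 + 2*sqrt(829)/3787 ≈ 0.034130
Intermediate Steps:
T = 11/24 (T = -22*(-1/48) = 11/24 ≈ 0.45833)
C(O, E) = sqrt(E**2 + O**2)
C(-20, -54)/3787 + N(T)/(-3382) = sqrt((-54)**2 + (-20)**2)/3787 - 64/(-3382) = sqrt(2916 + 400)*(1/3787) - 64*(-1/3382) = sqrt(3316)*(1/3787) + 32/1691 = (2*sqrt(829))*(1/3787) + 32/1691 = 2*sqrt(829)/3787 + 32/1691 = 32/1691 + 2*sqrt(829)/3787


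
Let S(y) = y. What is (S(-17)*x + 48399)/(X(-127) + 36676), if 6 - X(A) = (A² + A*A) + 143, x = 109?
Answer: 46546/4281 ≈ 10.873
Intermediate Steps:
X(A) = -137 - 2*A² (X(A) = 6 - ((A² + A*A) + 143) = 6 - ((A² + A²) + 143) = 6 - (2*A² + 143) = 6 - (143 + 2*A²) = 6 + (-143 - 2*A²) = -137 - 2*A²)
(S(-17)*x + 48399)/(X(-127) + 36676) = (-17*109 + 48399)/((-137 - 2*(-127)²) + 36676) = (-1853 + 48399)/((-137 - 2*16129) + 36676) = 46546/((-137 - 32258) + 36676) = 46546/(-32395 + 36676) = 46546/4281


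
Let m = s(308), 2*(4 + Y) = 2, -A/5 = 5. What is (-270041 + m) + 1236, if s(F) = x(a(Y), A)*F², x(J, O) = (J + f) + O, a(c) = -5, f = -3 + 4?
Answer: -3019861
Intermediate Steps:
A = -25 (A = -5*5 = -25)
Y = -3 (Y = -4 + (½)*2 = -4 + 1 = -3)
f = 1
x(J, O) = 1 + J + O (x(J, O) = (J + 1) + O = (1 + J) + O = 1 + J + O)
s(F) = -29*F² (s(F) = (1 - 5 - 25)*F² = -29*F²)
m = -2751056 (m = -29*308² = -29*94864 = -2751056)
(-270041 + m) + 1236 = (-270041 - 2751056) + 1236 = -3021097 + 1236 = -3019861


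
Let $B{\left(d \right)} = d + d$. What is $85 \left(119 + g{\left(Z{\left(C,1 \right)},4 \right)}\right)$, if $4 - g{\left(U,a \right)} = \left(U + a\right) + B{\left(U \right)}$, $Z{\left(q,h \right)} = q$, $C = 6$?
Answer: $8585$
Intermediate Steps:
$B{\left(d \right)} = 2 d$
$g{\left(U,a \right)} = 4 - a - 3 U$ ($g{\left(U,a \right)} = 4 - \left(\left(U + a\right) + 2 U\right) = 4 - \left(a + 3 U\right) = 4 - a - 3 U$)
$85 \left(119 + g{\left(Z{\left(C,1 \right)},4 \right)}\right) = 85 \left(119 - 18\right) = 85 \cdot 101 = 8585$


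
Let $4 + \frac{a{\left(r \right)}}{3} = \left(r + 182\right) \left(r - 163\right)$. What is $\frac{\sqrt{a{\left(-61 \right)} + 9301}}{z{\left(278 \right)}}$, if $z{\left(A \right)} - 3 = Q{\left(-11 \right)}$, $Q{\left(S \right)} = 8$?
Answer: $\frac{i \sqrt{72023}}{11} \approx 24.397 i$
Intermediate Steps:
$z{\left(A \right)} = 11$ ($z{\left(A \right)} = 3 + 8 = 11$)
$a{\left(r \right)} = -12 + 3 \left(-163 + r\right) \left(182 + r\right)$ ($a{\left(r \right)} = -12 + 3 \left(r + 182\right) \left(r - 163\right) = -12 + 3 \left(182 + r\right) \left(-163 + r\right) = -12 + 3 \left(-163 + r\right) \left(182 + r\right)$)
$\frac{\sqrt{a{\left(-61 \right)} + 9301}}{z{\left(278 \right)}} = \frac{\sqrt{\left(-89010 + 3 \left(-61\right)^{2} + 57 \left(-61\right)\right) + 9301}}{11} = \sqrt{\left(-89010 + 3 \cdot 3721 - 3477\right) + 9301} \cdot \frac{1}{11} = \sqrt{\left(-89010 + 11163 - 3477\right) + 9301} \cdot \frac{1}{11} = \sqrt{-81324 + 9301} \cdot \frac{1}{11} = \sqrt{-72023} \cdot \frac{1}{11} = i \sqrt{72023} \cdot \frac{1}{11} = \frac{i \sqrt{72023}}{11}$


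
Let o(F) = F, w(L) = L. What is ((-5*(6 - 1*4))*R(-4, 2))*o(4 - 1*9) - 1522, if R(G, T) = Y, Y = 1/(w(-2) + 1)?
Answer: -1572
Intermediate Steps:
Y = -1 (Y = 1/(-2 + 1) = 1/(-1) = -1)
R(G, T) = -1
((-5*(6 - 1*4))*R(-4, 2))*o(4 - 1*9) - 1522 = (-5*(6 - 1*4)*(-1))*(4 - 1*9) - 1522 = (-5*(6 - 4)*(-1))*(4 - 9) - 1522 = (-5*2*(-1))*(-5) - 1522 = -10*(-1)*(-5) - 1522 = 10*(-5) - 1522 = -50 - 1522 = -1572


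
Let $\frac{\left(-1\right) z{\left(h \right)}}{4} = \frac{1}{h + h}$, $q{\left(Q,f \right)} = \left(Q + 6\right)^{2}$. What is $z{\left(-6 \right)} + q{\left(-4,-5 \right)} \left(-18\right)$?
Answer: $- \frac{215}{3} \approx -71.667$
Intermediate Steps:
$q{\left(Q,f \right)} = \left(6 + Q\right)^{2}$
$z{\left(h \right)} = - \frac{2}{h}$ ($z{\left(h \right)} = - \frac{4}{h + h} = - \frac{4}{2 h} = - 4 \frac{1}{2 h} = - \frac{2}{h}$)
$z{\left(-6 \right)} + q{\left(-4,-5 \right)} \left(-18\right) = - \frac{2}{-6} + \left(6 - 4\right)^{2} \left(-18\right) = \left(-2\right) \left(- \frac{1}{6}\right) + 2^{2} \left(-18\right) = \frac{1}{3} + 4 \left(-18\right) = \frac{1}{3} - 72 = - \frac{215}{3}$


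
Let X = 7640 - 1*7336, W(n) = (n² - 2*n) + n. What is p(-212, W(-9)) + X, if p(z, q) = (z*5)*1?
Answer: -756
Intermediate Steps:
W(n) = n² - n
p(z, q) = 5*z (p(z, q) = (5*z)*1 = 5*z)
X = 304 (X = 7640 - 7336 = 304)
p(-212, W(-9)) + X = 5*(-212) + 304 = -1060 + 304 = -756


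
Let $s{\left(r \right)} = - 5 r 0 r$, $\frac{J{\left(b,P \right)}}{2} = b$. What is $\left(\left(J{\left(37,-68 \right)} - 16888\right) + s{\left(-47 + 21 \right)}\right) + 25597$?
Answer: $8783$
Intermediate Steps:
$J{\left(b,P \right)} = 2 b$
$s{\left(r \right)} = 0$ ($s{\left(r \right)} = 0 r = 0$)
$\left(\left(J{\left(37,-68 \right)} - 16888\right) + s{\left(-47 + 21 \right)}\right) + 25597 = \left(\left(2 \cdot 37 - 16888\right) + 0\right) + 25597 = \left(\left(74 - 16888\right) + 0\right) + 25597 = \left(-16814 + 0\right) + 25597 = -16814 + 25597 = 8783$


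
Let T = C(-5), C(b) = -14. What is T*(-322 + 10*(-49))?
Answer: 11368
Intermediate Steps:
T = -14
T*(-322 + 10*(-49)) = -14*(-322 + 10*(-49)) = -14*(-322 - 490) = -14*(-812) = 11368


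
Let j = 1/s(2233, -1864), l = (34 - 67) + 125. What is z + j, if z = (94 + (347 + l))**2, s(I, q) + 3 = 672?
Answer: 190055542/669 ≈ 2.8409e+5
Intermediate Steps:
l = 92 (l = -33 + 125 = 92)
s(I, q) = 669 (s(I, q) = -3 + 672 = 669)
z = 284089 (z = (94 + (347 + 92))**2 = (94 + 439)**2 = 533**2 = 284089)
j = 1/669 ≈ 0.0014948
z + j = 284089 + 1/669 = 190055542/669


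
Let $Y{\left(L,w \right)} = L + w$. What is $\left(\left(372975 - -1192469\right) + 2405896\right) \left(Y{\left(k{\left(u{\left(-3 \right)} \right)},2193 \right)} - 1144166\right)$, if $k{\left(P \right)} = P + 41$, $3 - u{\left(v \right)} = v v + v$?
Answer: $-4535012142900$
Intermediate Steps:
$u{\left(v \right)} = 3 - v - v^{2}$ ($u{\left(v \right)} = 3 - \left(v v + v\right) = 3 - \left(v^{2} + v\right) = 3 - \left(v + v^{2}\right) = 3 - v - v^{2}$)
$k{\left(P \right)} = 41 + P$
$\left(\left(372975 - -1192469\right) + 2405896\right) \left(Y{\left(k{\left(u{\left(-3 \right)} \right)},2193 \right)} - 1144166\right) = \left(\left(372975 - -1192469\right) + 2405896\right) \left(\left(\left(41 - 3\right) + 2193\right) - 1144166\right) = \left(\left(372975 + 1192469\right) + 2405896\right) \left(\left(\left(41 + \left(3 + 3 - 9\right)\right) + 2193\right) - 1144166\right) = \left(1565444 + 2405896\right) \left(\left(\left(41 + \left(3 + 3 - 9\right)\right) + 2193\right) - 1144166\right) = 3971340 \left(\left(\left(41 - 3\right) + 2193\right) - 1144166\right) = 3971340 \left(\left(38 + 2193\right) - 1144166\right) = 3971340 \left(2231 - 1144166\right) = 3971340 \left(-1141935\right) = -4535012142900$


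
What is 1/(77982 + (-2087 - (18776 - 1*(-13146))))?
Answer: 1/43973 ≈ 2.2741e-5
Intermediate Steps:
1/(77982 + (-2087 - (18776 - 1*(-13146)))) = 1/(77982 + (-2087 - (18776 + 13146))) = 1/(77982 + (-2087 - 1*31922)) = 1/(77982 + (-2087 - 31922)) = 1/(77982 - 34009) = 1/43973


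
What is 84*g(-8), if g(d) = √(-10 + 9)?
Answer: 84*I ≈ 84.0*I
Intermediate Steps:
g(d) = I (g(d) = √(-1) = I)
84*g(-8) = 84*I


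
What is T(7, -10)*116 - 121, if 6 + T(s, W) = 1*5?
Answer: -237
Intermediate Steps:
T(s, W) = -1 (T(s, W) = -6 + 1*5 = -6 + 5 = -1)
T(7, -10)*116 - 121 = -1*116 - 121 = -116 - 121 = -237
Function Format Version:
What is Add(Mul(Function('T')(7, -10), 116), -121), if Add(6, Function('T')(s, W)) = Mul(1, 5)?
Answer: -237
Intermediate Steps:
Function('T')(s, W) = -1 (Function('T')(s, W) = Add(-6, Mul(1, 5)) = Add(-6, 5) = -1)
Add(Mul(Function('T')(7, -10), 116), -121) = Add(Mul(-1, 116), -121) = Add(-116, -121) = -237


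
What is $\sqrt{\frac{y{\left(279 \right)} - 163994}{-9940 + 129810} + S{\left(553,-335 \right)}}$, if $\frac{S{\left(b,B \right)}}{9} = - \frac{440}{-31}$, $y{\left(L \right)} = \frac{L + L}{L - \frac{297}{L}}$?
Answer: $\frac{\sqrt{899602213251841400870}}{2668066460} \approx 11.242$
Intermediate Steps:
$y{\left(L \right)} = \frac{2 L}{L - \frac{297}{L}}$
$S{\left(b,B \right)} = \frac{3960}{31}$ ($S{\left(b,B \right)} = 9 \left(- \frac{440}{-31}\right) = 9 \left(\left(-440\right) \left(- \frac{1}{31}\right)\right) = 9 \cdot \frac{440}{31} = \frac{3960}{31}$)
$\sqrt{\frac{y{\left(279 \right)} - 163994}{-9940 + 129810} + S{\left(553,-335 \right)}} = \sqrt{\frac{\frac{2 \cdot 279^{2}}{-297 + 279^{2}} - 163994}{-9940 + 129810} + \frac{3960}{31}} = \sqrt{\frac{2 \cdot 77841 \frac{1}{-297 + 77841} - 163994}{119870} + \frac{3960}{31}} = \sqrt{\left(2 \cdot 77841 \cdot \frac{1}{77544} - 163994\right) \frac{1}{119870} + \frac{3960}{31}} = \sqrt{\left(\frac{2883}{1436} - 163994\right) \frac{1}{119870} + \frac{3960}{31}} = \sqrt{\left(- \frac{235492501}{1436}\right) \frac{1}{119870} + \frac{3960}{31}} = \sqrt{- \frac{235492501}{172133320} + \frac{3960}{31}} = \sqrt{\frac{674347679669}{5336132920}} = \frac{\sqrt{899602213251841400870}}{2668066460}$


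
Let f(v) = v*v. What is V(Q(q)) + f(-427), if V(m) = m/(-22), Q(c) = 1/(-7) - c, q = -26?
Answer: 28078485/154 ≈ 1.8233e+5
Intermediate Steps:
Q(c) = -1/7 - c
V(m) = -m/22 (V(m) = m*(-1/22) = -m/22)
f(v) = v**2
V(Q(q)) + f(-427) = -(-1/7 - 1*(-26))/22 + (-427)**2 = -(-1/7 + 26)/22 + 182329 = -1/22*181/7 + 182329 = -181/154 + 182329 = 28078485/154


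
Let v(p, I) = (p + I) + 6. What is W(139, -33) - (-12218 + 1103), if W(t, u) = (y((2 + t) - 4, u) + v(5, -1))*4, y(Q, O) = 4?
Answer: 11171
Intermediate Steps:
v(p, I) = 6 + I + p (v(p, I) = (I + p) + 6 = 6 + I + p)
W(t, u) = 56 (W(t, u) = (4 + (6 - 1 + 5))*4 = (4 + 10)*4 = 14*4 = 56)
W(139, -33) - (-12218 + 1103) = 56 - (-12218 + 1103) = 56 - 1*(-11115) = 56 + 11115 = 11171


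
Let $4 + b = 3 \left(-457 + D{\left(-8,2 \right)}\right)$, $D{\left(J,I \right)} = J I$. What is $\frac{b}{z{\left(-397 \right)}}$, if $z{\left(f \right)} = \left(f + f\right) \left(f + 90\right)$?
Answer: $- \frac{1423}{243758} \approx -0.0058378$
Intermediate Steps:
$D{\left(J,I \right)} = I J$
$b = -1423$ ($b = -4 + 3 \left(-457 + 2 \left(-8\right)\right) = -4 + 3 \left(-457 - 16\right) = -4 + 3 \left(-473\right) = -4 - 1419 = -1423$)
$z{\left(f \right)} = 2 f \left(90 + f\right)$
$\frac{b}{z{\left(-397 \right)}} = - \frac{1423}{2 \left(-397\right) \left(90 - 397\right)} = - \frac{1423}{2 \left(-397\right) \left(-307\right)} = - \frac{1423}{243758}$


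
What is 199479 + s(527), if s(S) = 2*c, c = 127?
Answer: 199733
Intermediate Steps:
s(S) = 254 (s(S) = 2*127 = 254)
199479 + s(527) = 199479 + 254 = 199733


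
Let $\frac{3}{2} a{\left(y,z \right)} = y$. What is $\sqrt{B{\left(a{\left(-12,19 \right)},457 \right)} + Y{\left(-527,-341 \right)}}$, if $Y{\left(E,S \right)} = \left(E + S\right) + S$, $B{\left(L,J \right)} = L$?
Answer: $i \sqrt{1217} \approx 34.885 i$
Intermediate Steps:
$a{\left(y,z \right)} = \frac{2 y}{3}$
$Y{\left(E,S \right)} = E + 2 S$
$\sqrt{B{\left(a{\left(-12,19 \right)},457 \right)} + Y{\left(-527,-341 \right)}} = \sqrt{\frac{2}{3} \left(-12\right) + \left(-527 + 2 \left(-341\right)\right)} = \sqrt{-8 - 1209} = \sqrt{-1217} = i \sqrt{1217}$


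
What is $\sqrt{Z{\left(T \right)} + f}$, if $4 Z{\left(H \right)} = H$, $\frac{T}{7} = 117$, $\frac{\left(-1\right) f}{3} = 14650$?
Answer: $\frac{i \sqrt{174981}}{2} \approx 209.15 i$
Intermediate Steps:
$f = -43950$ ($f = \left(-3\right) 14650 = -43950$)
$T = 819$ ($T = 7 \cdot 117 = 819$)
$Z{\left(H \right)} = \frac{H}{4}$
$\sqrt{Z{\left(T \right)} + f} = \sqrt{\frac{1}{4} \cdot 819 - 43950} = \sqrt{\frac{819}{4} - 43950} = \sqrt{- \frac{174981}{4}} = \frac{i \sqrt{174981}}{2}$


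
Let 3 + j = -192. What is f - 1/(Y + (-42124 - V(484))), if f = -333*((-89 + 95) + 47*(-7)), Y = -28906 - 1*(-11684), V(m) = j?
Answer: 6362222410/59151 ≈ 1.0756e+5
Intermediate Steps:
j = -195 (j = -3 - 192 = -195)
V(m) = -195
Y = -17222 (Y = -28906 + 11684 = -17222)
f = 107559 (f = -333*(6 - 329) = -333*(-323) = 107559)
f - 1/(Y + (-42124 - V(484))) = 107559 - 1/(-17222 + (-42124 - 1*(-195))) = 107559 - 1/(-17222 + (-42124 + 195)) = 107559 - 1/(-17222 - 41929) = 107559 - 1/(-59151) = 107559 - 1*(-1/59151) = 107559 + 1/59151 = 6362222410/59151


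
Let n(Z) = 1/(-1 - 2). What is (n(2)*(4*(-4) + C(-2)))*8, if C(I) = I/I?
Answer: 40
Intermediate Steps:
C(I) = 1
n(Z) = -⅓ (n(Z) = 1/(-3) = -⅓)
(n(2)*(4*(-4) + C(-2)))*8 = -(4*(-4) + 1)/3*8 = -(-16 + 1)/3*8 = -⅓*(-15)*8 = 5*8 = 40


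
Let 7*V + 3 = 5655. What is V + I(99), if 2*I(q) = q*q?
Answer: 79911/14 ≈ 5707.9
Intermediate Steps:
V = 5652/7 (V = -3/7 + (1/7)*5655 = -3/7 + 5655/7 = 5652/7 ≈ 807.43)
I(q) = q**2/2 (I(q) = (q*q)/2 = q**2/2)
V + I(99) = 5652/7 + (1/2)*99**2 = 5652/7 + (1/2)*9801 = 5652/7 + 9801/2 = 79911/14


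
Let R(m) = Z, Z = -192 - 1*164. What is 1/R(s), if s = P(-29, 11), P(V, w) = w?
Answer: -1/356 ≈ -0.0028090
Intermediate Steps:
s = 11
Z = -356 (Z = -192 - 164 = -356)
R(m) = -356
1/R(s) = 1/(-356) = -1/356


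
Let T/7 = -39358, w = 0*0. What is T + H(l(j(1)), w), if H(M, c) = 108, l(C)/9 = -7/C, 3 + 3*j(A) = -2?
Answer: -275398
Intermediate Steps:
j(A) = -5/3 (j(A) = -1 + (⅓)*(-2) = -1 - ⅔ = -5/3)
l(C) = -63/C (l(C) = 9*(-7/C) = -63/C)
w = 0
T = -275506 (T = 7*(-39358) = -275506)
T + H(l(j(1)), w) = -275506 + 108 = -275398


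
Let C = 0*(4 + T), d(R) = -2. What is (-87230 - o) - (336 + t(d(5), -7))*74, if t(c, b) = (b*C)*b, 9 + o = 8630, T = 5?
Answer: -120715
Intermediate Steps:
o = 8621 (o = -9 + 8630 = 8621)
C = 0 (C = 0*(4 + 5) = 0*9 = 0)
t(c, b) = 0 (t(c, b) = (b*0)*b = 0*b = 0)
(-87230 - o) - (336 + t(d(5), -7))*74 = (-87230 - 1*8621) - (336 + 0)*74 = (-87230 - 8621) - 336*74 = -95851 - 1*24864 = -95851 - 24864 = -120715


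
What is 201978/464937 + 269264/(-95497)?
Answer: -35300834434/14800029563 ≈ -2.3852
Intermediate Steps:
201978/464937 + 269264/(-95497) = 201978*(1/464937) + 269264*(-1/95497) = 67326/154979 - 269264/95497 = -35300834434/14800029563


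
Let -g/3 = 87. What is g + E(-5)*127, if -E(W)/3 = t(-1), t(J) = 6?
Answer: -2547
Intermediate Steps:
g = -261 (g = -3*87 = -261)
E(W) = -18 (E(W) = -3*6 = -18)
g + E(-5)*127 = -261 - 18*127 = -261 - 2286 = -2547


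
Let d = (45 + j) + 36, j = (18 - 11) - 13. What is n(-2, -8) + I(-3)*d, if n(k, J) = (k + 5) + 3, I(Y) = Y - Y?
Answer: 6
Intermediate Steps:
I(Y) = 0
n(k, J) = 8 + k (n(k, J) = (5 + k) + 3 = 8 + k)
j = -6 (j = 7 - 13 = -6)
d = 75 (d = (45 - 6) + 36 = 39 + 36 = 75)
n(-2, -8) + I(-3)*d = (8 - 2) + 0*75 = 6 + 0 = 6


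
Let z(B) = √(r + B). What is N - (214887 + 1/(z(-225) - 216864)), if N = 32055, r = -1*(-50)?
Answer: -8598587985471408/47029994671 + 5*I*√7/47029994671 ≈ -1.8283e+5 + 2.8128e-10*I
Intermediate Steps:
r = 50
z(B) = √(50 + B)
N - (214887 + 1/(z(-225) - 216864)) = 32055 - (214887 + 1/(√(50 - 225) - 216864)) = 32055 - (214887 + 1/(√(-175) - 216864)) = 32055 - (214887 + 1/(5*I*√7 - 216864)) = 32055 - (214887 + 1/(-216864 + 5*I*√7)) = 32055 + (-214887 - 1/(-216864 + 5*I*√7)) = -182832 - 1/(-216864 + 5*I*√7)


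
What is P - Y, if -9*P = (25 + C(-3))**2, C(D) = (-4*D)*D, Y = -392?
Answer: 3407/9 ≈ 378.56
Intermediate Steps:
C(D) = -4*D**2
P = -121/9 (P = -(25 - 4*(-3)**2)**2/9 = -(25 - 4*9)**2/9 = -(25 - 36)**2/9 = -1/9*(-11)**2 = -1/9*121 = -121/9 ≈ -13.444)
P - Y = -121/9 - 1*(-392) = -121/9 + 392 = 3407/9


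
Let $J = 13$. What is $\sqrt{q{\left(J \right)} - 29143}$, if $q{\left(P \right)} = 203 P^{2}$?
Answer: $2 \sqrt{1291} \approx 71.861$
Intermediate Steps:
$\sqrt{q{\left(J \right)} - 29143} = \sqrt{203 \cdot 13^{2} - 29143} = \sqrt{203 \cdot 169 - 29143} = \sqrt{34307 - 29143} = \sqrt{5164} = 2 \sqrt{1291}$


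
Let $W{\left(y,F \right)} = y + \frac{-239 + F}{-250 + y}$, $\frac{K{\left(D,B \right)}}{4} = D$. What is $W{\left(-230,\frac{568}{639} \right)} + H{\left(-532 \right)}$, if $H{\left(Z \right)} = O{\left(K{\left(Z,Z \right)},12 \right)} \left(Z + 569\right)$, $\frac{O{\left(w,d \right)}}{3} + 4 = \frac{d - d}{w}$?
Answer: $- \frac{2909537}{4320} \approx -673.5$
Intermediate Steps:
$K{\left(D,B \right)} = 4 D$
$O{\left(w,d \right)} = -12$ ($O{\left(w,d \right)} = -12 + 3 \frac{d - d}{w} = -12 + 3 \frac{0}{w} = -12 + 3 \cdot 0 = -12 + 0 = -12$)
$W{\left(y,F \right)} = y + \frac{-239 + F}{-250 + y}$
$H{\left(Z \right)} = -6828 - 12 Z$ ($H{\left(Z \right)} = - 12 \left(Z + 569\right) = - 12 \left(569 + Z\right) = -6828 - 12 Z$)
$W{\left(-230,\frac{568}{639} \right)} + H{\left(-532 \right)} = \frac{-239 + \frac{568}{639} + \left(-230\right)^{2} - -57500}{-250 - 230} - 444 = \frac{-239 + 568 \cdot \frac{1}{639} + 52900 + 57500}{-480} + \left(-6828 + 6384\right) = - \frac{-239 + \frac{8}{9} + 52900 + 57500}{480} - 444 = \left(- \frac{1}{480}\right) \frac{991457}{9} - 444 = - \frac{991457}{4320} - 444 = - \frac{2909537}{4320}$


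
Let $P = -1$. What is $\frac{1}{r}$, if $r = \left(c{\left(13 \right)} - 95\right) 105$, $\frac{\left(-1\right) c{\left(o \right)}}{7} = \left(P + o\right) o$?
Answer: $- \frac{1}{124635} \approx -8.0234 \cdot 10^{-6}$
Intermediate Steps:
$c{\left(o \right)} = - 7 o \left(-1 + o\right)$ ($c{\left(o \right)} = - 7 \left(-1 + o\right) o = - 7 o \left(-1 + o\right)$)
$r = -124635$ ($r = \left(7 \cdot 13 \left(1 - 13\right) - 95\right) 105 = \left(7 \cdot 13 \left(-12\right) - 95\right) 105 = \left(-1092 - 95\right) 105 = \left(-1187\right) 105 = -124635$)
$\frac{1}{r} = \frac{1}{-124635} = - \frac{1}{124635}$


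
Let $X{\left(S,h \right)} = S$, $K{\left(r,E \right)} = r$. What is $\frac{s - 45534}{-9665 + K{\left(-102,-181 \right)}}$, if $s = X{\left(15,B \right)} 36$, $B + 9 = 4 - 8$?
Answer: $\frac{44994}{9767} \approx 4.6067$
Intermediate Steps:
$B = -13$ ($B = -9 + \left(4 - 8\right) = -9 - 4 = -13$)
$s = 540$ ($s = 15 \cdot 36 = 540$)
$\frac{s - 45534}{-9665 + K{\left(-102,-181 \right)}} = \frac{540 - 45534}{-9665 - 102} = - \frac{44994}{-9767} = \left(-44994\right) \left(- \frac{1}{9767}\right) = \frac{44994}{9767}$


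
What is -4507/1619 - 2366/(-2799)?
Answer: -8784539/4531581 ≈ -1.9385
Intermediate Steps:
-4507/1619 - 2366/(-2799) = -4507*1/1619 - 2366*(-1/2799) = -4507/1619 + 2366/2799 = -8784539/4531581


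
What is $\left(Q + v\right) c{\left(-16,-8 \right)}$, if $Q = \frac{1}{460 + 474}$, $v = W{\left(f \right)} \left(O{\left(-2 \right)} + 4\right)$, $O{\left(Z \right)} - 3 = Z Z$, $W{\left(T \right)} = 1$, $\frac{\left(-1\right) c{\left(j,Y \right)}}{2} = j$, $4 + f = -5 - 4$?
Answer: $\frac{164400}{467} \approx 352.03$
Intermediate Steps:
$f = -13$ ($f = -4 - 9 = -13$)
$c{\left(j,Y \right)} = - 2 j$
$O{\left(Z \right)} = 3 + Z^{2}$ ($O{\left(Z \right)} = 3 + Z Z = 3 + Z^{2}$)
$v = 11$ ($v = 1 \left(\left(3 + \left(-2\right)^{2}\right) + 4\right) = 1 \left(\left(3 + 4\right) + 4\right) = 1 \left(7 + 4\right) = 1 \cdot 11 = 11$)
$Q = \frac{1}{934} \approx 0.0010707$
$\left(Q + v\right) c{\left(-16,-8 \right)} = \left(\frac{1}{934} + 11\right) \left(\left(-2\right) \left(-16\right)\right) = \frac{10275}{934} \cdot 32 = \frac{164400}{467}$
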